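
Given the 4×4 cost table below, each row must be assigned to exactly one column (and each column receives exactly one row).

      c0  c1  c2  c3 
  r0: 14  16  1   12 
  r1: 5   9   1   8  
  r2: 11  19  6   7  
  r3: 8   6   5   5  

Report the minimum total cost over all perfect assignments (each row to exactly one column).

optimal assignment: row0→col2 (cost 1), row1→col0 (cost 5), row2→col3 (cost 7), row3→col1 (cost 6)
total = 1 + 5 + 7 + 6 = 19

Minimum assignment cost: 19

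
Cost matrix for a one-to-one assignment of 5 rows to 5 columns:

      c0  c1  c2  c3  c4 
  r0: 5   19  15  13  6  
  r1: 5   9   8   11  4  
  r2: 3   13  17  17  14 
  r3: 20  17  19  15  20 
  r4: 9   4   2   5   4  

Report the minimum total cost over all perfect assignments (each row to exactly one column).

Minimum assignment cost: 35

optimal assignment: row0→col4 (cost 6), row1→col1 (cost 9), row2→col0 (cost 3), row3→col3 (cost 15), row4→col2 (cost 2)
total = 6 + 9 + 3 + 15 + 2 = 35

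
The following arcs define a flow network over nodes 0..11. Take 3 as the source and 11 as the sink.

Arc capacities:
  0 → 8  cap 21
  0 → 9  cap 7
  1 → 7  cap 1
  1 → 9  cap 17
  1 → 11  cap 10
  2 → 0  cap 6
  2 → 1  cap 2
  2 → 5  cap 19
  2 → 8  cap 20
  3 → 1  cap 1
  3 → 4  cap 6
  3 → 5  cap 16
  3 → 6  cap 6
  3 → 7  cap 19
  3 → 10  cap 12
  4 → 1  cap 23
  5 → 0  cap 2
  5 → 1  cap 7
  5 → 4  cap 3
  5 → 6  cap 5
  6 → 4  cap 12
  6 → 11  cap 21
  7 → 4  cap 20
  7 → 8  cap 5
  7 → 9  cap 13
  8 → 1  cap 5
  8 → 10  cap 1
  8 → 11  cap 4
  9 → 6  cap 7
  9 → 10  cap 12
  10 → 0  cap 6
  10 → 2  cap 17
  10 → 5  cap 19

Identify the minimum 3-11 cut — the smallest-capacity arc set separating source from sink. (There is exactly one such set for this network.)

augment #1: 3→1→11 push 1
augment #2: 3→6→11 push 6
augment #3: 3→4→1→11 push 6
augment #4: 3→5→1→11 push 3
augment #5: 3→5→6→11 push 5
augment #6: 3→7→8→11 push 4
augment #7: 3→7→9→6→11 push 7
max flow = 32; residual-reachable set from 3 gives S-side
cut edges (S→T): {(1,11), (3,6), (5,6), (8,11), (9,6)} total cap 32

Min-cut arcs: {(1,11), (3,6), (5,6), (8,11), (9,6)} (total capacity 32)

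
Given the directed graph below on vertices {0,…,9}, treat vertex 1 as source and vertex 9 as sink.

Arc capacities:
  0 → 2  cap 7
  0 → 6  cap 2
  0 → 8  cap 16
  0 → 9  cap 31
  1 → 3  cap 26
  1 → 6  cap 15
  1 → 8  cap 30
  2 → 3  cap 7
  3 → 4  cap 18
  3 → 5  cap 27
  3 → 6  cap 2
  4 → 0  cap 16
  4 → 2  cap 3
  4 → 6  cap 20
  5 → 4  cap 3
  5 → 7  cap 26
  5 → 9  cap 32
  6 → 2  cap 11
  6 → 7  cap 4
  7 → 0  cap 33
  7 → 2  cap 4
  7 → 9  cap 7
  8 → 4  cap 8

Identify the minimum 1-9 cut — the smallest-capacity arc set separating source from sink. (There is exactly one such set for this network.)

Min-cut arcs: {(1,3), (2,3), (6,7), (8,4)} (total capacity 45)

augment #1: 1→3→5→9 push 26
augment #2: 1→6→7→9 push 4
augment #3: 1→8→4→0→9 push 8
augment #4: 1→6→2→3→5→9 push 1
augment #5: 1→6→2→3→4→0→9 push 6
max flow = 45; residual-reachable set from 1 gives S-side
cut edges (S→T): {(1,3), (2,3), (6,7), (8,4)} total cap 45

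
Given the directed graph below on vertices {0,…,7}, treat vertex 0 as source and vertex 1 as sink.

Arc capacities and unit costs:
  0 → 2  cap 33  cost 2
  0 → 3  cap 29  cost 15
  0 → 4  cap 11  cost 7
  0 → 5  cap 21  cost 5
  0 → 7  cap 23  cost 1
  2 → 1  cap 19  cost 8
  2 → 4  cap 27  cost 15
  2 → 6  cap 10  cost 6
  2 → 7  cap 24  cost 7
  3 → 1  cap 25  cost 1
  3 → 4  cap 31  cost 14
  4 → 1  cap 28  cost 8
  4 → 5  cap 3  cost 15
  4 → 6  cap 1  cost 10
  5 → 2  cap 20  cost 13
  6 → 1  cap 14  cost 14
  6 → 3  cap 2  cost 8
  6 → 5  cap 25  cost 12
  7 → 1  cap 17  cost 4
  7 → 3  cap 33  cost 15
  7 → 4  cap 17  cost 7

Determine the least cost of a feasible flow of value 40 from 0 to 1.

Minimum cost for 40 units: 335

shortest-cost path #1: 0→7→1 push 17 @ unit cost 5 (adds 85)
shortest-cost path #2: 0→2→1 push 19 @ unit cost 10 (adds 190)
shortest-cost path #3: 0→4→1 push 4 @ unit cost 15 (adds 60)
total cost = 335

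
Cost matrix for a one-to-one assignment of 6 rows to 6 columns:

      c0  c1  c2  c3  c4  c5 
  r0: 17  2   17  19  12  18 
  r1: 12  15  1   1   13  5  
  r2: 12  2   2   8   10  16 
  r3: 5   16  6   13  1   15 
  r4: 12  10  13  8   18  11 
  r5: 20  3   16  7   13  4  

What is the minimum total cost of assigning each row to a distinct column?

Minimum assignment cost: 22

optimal assignment: row0→col1 (cost 2), row1→col3 (cost 1), row2→col2 (cost 2), row3→col4 (cost 1), row4→col0 (cost 12), row5→col5 (cost 4)
total = 2 + 1 + 2 + 1 + 12 + 4 = 22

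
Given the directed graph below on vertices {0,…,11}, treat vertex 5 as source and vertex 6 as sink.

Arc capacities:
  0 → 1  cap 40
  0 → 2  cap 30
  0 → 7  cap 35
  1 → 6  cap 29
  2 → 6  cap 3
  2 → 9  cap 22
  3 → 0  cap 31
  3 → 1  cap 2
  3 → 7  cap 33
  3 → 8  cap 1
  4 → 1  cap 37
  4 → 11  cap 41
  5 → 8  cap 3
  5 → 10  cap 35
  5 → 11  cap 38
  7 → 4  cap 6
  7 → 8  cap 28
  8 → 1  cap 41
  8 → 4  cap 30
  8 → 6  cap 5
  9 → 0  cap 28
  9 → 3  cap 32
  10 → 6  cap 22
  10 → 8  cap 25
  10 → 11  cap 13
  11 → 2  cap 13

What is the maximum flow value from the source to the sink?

Maximum flow value: 51

augment #1: 5→8→6 bottleneck 3, total now 3
augment #2: 5→10→6 bottleneck 22, total now 25
augment #3: 5→10→8→6 bottleneck 2, total now 27
augment #4: 5→11→2→6 bottleneck 3, total now 30
augment #5: 5→10→8→1→6 bottleneck 11, total now 41
augment #6: 5→11→2→9→0→1→6 bottleneck 10, total now 51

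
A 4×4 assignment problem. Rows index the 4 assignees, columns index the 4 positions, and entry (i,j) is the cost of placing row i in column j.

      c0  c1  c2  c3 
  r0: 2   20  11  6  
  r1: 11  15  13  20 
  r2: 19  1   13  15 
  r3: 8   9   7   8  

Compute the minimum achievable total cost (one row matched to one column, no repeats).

optimal assignment: row0→col0 (cost 2), row1→col2 (cost 13), row2→col1 (cost 1), row3→col3 (cost 8)
total = 2 + 13 + 1 + 8 = 24

Minimum assignment cost: 24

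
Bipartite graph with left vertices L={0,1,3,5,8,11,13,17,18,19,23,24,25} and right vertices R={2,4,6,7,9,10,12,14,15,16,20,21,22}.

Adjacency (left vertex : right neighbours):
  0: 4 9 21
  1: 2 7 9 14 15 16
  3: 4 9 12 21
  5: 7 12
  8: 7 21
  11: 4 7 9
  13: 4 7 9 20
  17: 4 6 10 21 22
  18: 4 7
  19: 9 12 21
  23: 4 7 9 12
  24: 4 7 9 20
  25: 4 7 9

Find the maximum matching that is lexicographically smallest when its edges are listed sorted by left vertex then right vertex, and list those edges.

Lex-smallest maximum matching: {(0,4), (1,2), (3,9), (5,7), (8,21), (13,20), (17,6), (19,12)}

|M| = 8 (so the lex-smallest maximum matching has 8 edges)
process left vertices in ascending order; for each, take the smallest-labelled available neighbour that still permits 8 edges overall, or leave it unmatched if none does
lex-smallest matching: {0-4, 1-2, 3-9, 5-7, 8-21, 13-20, 17-6, 19-12}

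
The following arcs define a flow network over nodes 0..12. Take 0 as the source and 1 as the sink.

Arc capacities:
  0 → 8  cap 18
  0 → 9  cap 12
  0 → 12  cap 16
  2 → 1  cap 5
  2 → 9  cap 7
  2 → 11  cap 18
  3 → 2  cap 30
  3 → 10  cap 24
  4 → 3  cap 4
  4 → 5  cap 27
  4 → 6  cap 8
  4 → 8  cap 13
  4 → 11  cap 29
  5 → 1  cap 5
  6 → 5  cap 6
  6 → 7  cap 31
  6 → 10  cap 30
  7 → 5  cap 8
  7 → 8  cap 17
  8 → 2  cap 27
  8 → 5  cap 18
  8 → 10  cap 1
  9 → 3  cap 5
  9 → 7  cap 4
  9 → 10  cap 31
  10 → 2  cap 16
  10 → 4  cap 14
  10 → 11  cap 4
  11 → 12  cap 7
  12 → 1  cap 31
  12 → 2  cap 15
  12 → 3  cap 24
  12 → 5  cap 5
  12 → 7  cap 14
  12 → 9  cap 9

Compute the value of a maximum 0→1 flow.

augment #1: 0→12→1 bottleneck 16, total now 16
augment #2: 0→8→2→1 bottleneck 5, total now 21
augment #3: 0→8→5→1 bottleneck 5, total now 26
augment #4: 0→8→2→11→12→1 bottleneck 7, total now 33

Maximum flow value: 33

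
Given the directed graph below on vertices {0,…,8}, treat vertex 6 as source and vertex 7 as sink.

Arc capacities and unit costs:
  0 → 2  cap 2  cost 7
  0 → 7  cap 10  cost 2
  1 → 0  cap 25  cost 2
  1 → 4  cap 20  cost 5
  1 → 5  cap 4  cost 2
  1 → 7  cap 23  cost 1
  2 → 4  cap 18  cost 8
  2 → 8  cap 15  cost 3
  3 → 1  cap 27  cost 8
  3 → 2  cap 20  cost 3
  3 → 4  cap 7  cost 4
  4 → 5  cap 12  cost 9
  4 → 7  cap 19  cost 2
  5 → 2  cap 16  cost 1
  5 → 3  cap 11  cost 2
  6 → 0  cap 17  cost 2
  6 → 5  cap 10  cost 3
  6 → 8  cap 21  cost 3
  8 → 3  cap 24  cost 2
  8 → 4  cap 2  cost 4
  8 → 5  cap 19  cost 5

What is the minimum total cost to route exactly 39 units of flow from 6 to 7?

Minimum cost for 39 units: 415

shortest-cost path #1: 6→0→7 push 10 @ unit cost 4 (adds 40)
shortest-cost path #2: 6→8→4→7 push 2 @ unit cost 9 (adds 18)
shortest-cost path #3: 6→8→3→4→7 push 7 @ unit cost 11 (adds 77)
shortest-cost path #4: 6→8→3→1→7 push 12 @ unit cost 14 (adds 168)
shortest-cost path #5: 6→5→2→4→7 push 8 @ unit cost 14 (adds 112)
total cost = 415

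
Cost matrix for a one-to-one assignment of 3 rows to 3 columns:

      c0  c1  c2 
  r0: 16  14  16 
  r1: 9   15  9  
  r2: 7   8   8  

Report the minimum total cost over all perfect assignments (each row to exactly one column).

Minimum assignment cost: 30

optimal assignment: row0→col1 (cost 14), row1→col2 (cost 9), row2→col0 (cost 7)
total = 14 + 9 + 7 = 30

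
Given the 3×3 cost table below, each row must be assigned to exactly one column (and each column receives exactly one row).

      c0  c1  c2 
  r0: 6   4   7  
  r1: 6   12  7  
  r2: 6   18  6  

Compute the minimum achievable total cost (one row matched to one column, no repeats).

optimal assignment: row0→col1 (cost 4), row1→col0 (cost 6), row2→col2 (cost 6)
total = 4 + 6 + 6 = 16

Minimum assignment cost: 16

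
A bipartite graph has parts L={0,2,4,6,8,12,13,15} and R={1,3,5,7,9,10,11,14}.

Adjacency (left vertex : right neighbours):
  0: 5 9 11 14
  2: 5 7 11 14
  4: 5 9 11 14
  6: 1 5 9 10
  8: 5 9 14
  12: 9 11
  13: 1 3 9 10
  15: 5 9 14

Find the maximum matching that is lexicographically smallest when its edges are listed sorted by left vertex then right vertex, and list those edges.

Lex-smallest maximum matching: {(0,5), (2,7), (4,9), (6,1), (8,14), (12,11), (13,3)}

|M| = 7 (so the lex-smallest maximum matching has 7 edges)
process left vertices in ascending order; for each, take the smallest-labelled available neighbour that still permits 7 edges overall, or leave it unmatched if none does
lex-smallest matching: {0-5, 2-7, 4-9, 6-1, 8-14, 12-11, 13-3}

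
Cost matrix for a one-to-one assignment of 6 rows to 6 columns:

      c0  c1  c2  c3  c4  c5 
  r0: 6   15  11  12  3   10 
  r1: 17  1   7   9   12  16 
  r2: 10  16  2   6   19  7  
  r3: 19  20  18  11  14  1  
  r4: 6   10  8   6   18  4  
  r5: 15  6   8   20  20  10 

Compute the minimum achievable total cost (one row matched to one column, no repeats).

Minimum assignment cost: 25

optimal assignment: row0→col4 (cost 3), row1→col1 (cost 1), row2→col3 (cost 6), row3→col5 (cost 1), row4→col0 (cost 6), row5→col2 (cost 8)
total = 3 + 1 + 6 + 1 + 6 + 8 = 25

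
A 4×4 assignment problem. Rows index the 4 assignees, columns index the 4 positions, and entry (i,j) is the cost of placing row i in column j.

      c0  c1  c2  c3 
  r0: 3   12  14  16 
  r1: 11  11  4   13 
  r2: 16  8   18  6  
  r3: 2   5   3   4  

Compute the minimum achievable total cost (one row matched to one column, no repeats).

optimal assignment: row0→col0 (cost 3), row1→col2 (cost 4), row2→col3 (cost 6), row3→col1 (cost 5)
total = 3 + 4 + 6 + 5 = 18

Minimum assignment cost: 18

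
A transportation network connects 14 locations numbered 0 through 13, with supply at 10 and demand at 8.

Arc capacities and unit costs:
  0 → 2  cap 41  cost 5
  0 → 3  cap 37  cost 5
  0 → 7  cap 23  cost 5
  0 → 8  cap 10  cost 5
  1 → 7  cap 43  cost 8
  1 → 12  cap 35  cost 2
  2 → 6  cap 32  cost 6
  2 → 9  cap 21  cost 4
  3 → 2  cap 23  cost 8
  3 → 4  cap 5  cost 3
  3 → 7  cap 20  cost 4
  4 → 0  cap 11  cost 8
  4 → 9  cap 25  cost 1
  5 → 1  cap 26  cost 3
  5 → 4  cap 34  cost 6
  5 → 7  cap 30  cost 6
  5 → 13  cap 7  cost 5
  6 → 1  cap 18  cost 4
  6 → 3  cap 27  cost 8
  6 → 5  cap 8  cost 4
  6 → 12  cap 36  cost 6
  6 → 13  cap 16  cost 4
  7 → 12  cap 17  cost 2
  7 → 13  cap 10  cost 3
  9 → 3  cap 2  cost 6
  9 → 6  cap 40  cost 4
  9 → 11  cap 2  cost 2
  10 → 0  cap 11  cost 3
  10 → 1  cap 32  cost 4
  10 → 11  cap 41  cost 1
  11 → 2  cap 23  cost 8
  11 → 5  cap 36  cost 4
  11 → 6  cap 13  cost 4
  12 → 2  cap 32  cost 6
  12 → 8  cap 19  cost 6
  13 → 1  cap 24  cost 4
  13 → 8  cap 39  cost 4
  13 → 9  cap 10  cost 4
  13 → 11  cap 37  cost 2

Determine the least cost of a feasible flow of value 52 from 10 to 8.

shortest-cost path #1: 10→0→8 push 10 @ unit cost 8 (adds 80)
shortest-cost path #2: 10→1→12→8 push 19 @ unit cost 12 (adds 228)
shortest-cost path #3: 10→11→6→13→8 push 13 @ unit cost 13 (adds 169)
shortest-cost path #4: 10→11→5→13→8 push 7 @ unit cost 14 (adds 98)
shortest-cost path #5: 10→0→7→13→8 push 1 @ unit cost 15 (adds 15)
shortest-cost path #6: 10→11→5→7→13→8 push 2 @ unit cost 18 (adds 36)
total cost = 626

Minimum cost for 52 units: 626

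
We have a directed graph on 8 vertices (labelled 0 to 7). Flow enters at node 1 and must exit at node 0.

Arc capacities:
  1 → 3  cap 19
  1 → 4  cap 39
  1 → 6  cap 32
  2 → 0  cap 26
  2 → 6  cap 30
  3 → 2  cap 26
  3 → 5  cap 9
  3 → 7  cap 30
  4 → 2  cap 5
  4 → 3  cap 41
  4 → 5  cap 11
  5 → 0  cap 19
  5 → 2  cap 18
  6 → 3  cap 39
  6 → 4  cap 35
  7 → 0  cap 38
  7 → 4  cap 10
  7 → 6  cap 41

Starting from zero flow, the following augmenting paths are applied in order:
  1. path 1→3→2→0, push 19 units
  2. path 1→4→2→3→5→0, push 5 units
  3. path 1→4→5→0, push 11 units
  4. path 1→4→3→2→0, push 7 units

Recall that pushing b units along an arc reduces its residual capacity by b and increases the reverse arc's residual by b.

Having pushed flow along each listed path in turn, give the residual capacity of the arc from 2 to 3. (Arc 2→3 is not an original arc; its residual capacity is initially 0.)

Residual capacity of (2,3): 21

after path 1 (1→3→2→0, push 19): res(2,3)=19
after path 2 (1→4→2→3→5→0, push 5): res(2,3)=14
after path 3 (1→4→5→0, push 11): res(2,3)=14
after path 4 (1→4→3→2→0, push 7): res(2,3)=21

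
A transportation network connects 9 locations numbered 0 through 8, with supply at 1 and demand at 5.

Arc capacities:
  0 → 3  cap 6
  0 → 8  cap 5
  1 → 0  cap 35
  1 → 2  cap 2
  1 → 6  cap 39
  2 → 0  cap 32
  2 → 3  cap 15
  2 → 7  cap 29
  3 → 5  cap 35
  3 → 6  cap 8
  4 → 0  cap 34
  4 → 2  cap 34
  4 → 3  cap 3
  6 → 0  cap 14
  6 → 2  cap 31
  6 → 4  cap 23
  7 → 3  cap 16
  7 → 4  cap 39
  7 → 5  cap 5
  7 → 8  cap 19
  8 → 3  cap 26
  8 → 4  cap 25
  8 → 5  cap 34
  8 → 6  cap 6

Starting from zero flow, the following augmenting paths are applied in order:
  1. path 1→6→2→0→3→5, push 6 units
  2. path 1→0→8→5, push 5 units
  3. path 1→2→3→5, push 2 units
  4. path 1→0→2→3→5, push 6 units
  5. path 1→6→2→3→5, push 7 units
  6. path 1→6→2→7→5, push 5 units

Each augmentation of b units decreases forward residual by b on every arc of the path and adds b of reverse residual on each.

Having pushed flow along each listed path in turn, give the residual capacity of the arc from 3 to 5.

Residual capacity of (3,5): 14

after path 1 (1→6→2→0→3→5, push 6): res(3,5)=29
after path 2 (1→0→8→5, push 5): res(3,5)=29
after path 3 (1→2→3→5, push 2): res(3,5)=27
after path 4 (1→0→2→3→5, push 6): res(3,5)=21
after path 5 (1→6→2→3→5, push 7): res(3,5)=14
after path 6 (1→6→2→7→5, push 5): res(3,5)=14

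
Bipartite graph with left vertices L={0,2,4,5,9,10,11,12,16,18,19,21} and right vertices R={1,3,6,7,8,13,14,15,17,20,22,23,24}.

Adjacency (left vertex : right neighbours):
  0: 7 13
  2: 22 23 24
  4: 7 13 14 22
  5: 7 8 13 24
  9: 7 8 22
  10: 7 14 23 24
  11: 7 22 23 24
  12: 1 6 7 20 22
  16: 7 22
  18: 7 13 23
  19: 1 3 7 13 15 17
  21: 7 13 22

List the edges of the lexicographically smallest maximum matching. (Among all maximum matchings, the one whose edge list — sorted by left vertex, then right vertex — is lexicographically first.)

|M| = 9 (so the lex-smallest maximum matching has 9 edges)
process left vertices in ascending order; for each, take the smallest-labelled available neighbour that still permits 9 edges overall, or leave it unmatched if none does
lex-smallest matching: {0-7, 2-22, 4-13, 5-8, 10-14, 11-24, 12-1, 18-23, 19-3}

Lex-smallest maximum matching: {(0,7), (2,22), (4,13), (5,8), (10,14), (11,24), (12,1), (18,23), (19,3)}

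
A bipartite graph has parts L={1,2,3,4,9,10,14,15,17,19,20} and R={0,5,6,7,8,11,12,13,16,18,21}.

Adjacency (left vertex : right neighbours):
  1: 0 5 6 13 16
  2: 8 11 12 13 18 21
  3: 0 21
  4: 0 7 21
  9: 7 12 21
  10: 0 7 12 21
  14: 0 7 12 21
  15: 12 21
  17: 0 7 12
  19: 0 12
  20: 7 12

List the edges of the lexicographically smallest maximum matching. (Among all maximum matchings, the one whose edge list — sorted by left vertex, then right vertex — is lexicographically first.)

Lex-smallest maximum matching: {(1,5), (2,8), (3,0), (4,7), (9,12), (10,21)}

|M| = 6 (so the lex-smallest maximum matching has 6 edges)
process left vertices in ascending order; for each, take the smallest-labelled available neighbour that still permits 6 edges overall, or leave it unmatched if none does
lex-smallest matching: {1-5, 2-8, 3-0, 4-7, 9-12, 10-21}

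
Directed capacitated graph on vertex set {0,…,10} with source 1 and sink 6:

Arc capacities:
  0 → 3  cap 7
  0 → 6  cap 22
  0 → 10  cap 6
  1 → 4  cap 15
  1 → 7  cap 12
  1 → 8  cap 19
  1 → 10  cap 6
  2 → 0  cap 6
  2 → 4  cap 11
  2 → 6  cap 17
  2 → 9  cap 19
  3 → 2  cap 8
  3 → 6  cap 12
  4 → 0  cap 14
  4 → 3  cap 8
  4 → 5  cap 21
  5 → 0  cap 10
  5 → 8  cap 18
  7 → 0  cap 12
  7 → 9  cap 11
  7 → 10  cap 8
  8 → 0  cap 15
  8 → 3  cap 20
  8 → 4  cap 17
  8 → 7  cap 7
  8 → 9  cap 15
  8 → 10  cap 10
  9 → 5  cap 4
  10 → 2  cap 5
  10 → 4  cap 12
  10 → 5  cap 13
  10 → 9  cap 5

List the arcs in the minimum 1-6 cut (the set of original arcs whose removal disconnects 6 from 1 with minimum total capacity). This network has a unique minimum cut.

Min-cut arcs: {(0,6), (3,2), (3,6), (10,2)} (total capacity 47)

augment #1: 1→4→0→6 push 14
augment #2: 1→4→3→6 push 1
augment #3: 1→7→0→6 push 8
augment #4: 1→8→3→6 push 11
augment #5: 1→10→2→6 push 5
augment #6: 1→8→3→2→6 push 8
max flow = 47; residual-reachable set from 1 gives S-side
cut edges (S→T): {(0,6), (3,2), (3,6), (10,2)} total cap 47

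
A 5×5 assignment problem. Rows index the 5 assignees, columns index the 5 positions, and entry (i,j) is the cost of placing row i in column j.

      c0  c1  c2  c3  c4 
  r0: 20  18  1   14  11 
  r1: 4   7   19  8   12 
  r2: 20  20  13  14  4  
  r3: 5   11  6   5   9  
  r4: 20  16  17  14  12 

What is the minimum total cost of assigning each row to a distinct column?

optimal assignment: row0→col2 (cost 1), row1→col0 (cost 4), row2→col4 (cost 4), row3→col3 (cost 5), row4→col1 (cost 16)
total = 1 + 4 + 4 + 5 + 16 = 30

Minimum assignment cost: 30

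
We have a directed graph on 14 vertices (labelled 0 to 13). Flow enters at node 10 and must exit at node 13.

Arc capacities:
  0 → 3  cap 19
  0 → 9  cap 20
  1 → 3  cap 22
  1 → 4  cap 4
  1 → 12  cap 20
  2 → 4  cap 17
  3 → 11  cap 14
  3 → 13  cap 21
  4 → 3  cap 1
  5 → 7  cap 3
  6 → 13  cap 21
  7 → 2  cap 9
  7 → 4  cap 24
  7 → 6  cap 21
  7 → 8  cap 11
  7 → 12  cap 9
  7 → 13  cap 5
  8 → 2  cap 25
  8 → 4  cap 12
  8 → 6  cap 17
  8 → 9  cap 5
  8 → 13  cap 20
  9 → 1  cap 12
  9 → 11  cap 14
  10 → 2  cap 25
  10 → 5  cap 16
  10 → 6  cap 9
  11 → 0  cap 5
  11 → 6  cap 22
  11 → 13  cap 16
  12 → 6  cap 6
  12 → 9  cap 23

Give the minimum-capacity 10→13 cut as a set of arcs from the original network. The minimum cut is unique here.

Min-cut arcs: {(4,3), (5,7), (10,6)} (total capacity 13)

augment #1: 10→6→13 push 9
augment #2: 10→5→7→13 push 3
augment #3: 10→2→4→3→13 push 1
max flow = 13; residual-reachable set from 10 gives S-side
cut edges (S→T): {(4,3), (5,7), (10,6)} total cap 13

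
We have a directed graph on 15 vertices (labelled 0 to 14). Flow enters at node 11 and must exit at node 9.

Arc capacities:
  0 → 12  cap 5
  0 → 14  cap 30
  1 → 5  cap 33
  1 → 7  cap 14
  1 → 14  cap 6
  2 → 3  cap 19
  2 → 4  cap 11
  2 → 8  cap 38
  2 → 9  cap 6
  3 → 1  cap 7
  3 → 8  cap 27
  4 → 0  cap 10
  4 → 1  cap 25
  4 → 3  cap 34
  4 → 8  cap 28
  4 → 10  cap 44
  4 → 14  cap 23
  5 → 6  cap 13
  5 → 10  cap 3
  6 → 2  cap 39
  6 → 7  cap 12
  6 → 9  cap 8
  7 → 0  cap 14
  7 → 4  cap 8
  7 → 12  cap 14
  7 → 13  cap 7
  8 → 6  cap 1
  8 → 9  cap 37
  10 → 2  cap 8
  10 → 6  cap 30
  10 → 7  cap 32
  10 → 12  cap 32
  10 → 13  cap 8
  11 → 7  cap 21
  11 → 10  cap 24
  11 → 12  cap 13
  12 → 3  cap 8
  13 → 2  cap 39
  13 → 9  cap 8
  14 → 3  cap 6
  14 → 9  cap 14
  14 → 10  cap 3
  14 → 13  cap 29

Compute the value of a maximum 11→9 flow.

Maximum flow value: 53

augment #1: 11→7→13→9 bottleneck 7, total now 7
augment #2: 11→10→2→9 bottleneck 6, total now 13
augment #3: 11→10→6→9 bottleneck 8, total now 21
augment #4: 11→10→13→9 bottleneck 1, total now 22
augment #5: 11→7→0→14→9 bottleneck 14, total now 36
augment #6: 11→10→2→8→9 bottleneck 2, total now 38
augment #7: 11→12→3→8→9 bottleneck 8, total now 46
augment #8: 11→10→6→2→8→9 bottleneck 7, total now 53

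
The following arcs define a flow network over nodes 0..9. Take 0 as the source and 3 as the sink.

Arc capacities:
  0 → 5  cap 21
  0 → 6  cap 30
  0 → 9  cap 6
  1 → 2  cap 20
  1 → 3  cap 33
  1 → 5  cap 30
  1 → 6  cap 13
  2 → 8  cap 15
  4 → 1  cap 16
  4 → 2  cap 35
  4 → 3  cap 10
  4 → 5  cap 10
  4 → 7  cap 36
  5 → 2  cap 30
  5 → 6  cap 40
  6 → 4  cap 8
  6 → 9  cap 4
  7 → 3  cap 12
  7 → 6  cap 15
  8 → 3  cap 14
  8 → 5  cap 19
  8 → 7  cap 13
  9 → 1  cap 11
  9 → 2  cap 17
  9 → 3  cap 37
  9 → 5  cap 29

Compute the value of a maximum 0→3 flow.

augment #1: 0→9→3 bottleneck 6, total now 6
augment #2: 0→6→4→3 bottleneck 8, total now 14
augment #3: 0→6→9→3 bottleneck 4, total now 18
augment #4: 0→5→2→8→3 bottleneck 14, total now 32
augment #5: 0→5→2→8→7→3 bottleneck 1, total now 33

Maximum flow value: 33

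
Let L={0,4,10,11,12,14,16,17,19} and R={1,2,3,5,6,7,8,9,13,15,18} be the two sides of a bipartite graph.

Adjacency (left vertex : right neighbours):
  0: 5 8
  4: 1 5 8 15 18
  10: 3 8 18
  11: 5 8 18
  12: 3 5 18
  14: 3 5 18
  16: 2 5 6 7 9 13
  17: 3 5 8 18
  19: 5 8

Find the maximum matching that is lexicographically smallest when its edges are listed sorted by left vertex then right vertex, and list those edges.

Lex-smallest maximum matching: {(0,5), (4,1), (10,3), (11,8), (12,18), (16,2)}

|M| = 6 (so the lex-smallest maximum matching has 6 edges)
process left vertices in ascending order; for each, take the smallest-labelled available neighbour that still permits 6 edges overall, or leave it unmatched if none does
lex-smallest matching: {0-5, 4-1, 10-3, 11-8, 12-18, 16-2}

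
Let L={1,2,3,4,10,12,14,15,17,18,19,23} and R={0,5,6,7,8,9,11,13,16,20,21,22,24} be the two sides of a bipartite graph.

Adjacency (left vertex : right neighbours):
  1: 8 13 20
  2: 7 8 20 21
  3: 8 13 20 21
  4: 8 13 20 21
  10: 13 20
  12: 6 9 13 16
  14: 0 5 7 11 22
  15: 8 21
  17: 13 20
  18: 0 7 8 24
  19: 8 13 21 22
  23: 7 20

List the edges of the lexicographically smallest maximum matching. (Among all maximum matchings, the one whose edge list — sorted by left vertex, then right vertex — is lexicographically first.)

|M| = 9 (so the lex-smallest maximum matching has 9 edges)
process left vertices in ascending order; for each, take the smallest-labelled available neighbour that still permits 9 edges overall, or leave it unmatched if none does
lex-smallest matching: {1-8, 2-7, 3-13, 4-20, 12-6, 14-0, 15-21, 18-24, 19-22}

Lex-smallest maximum matching: {(1,8), (2,7), (3,13), (4,20), (12,6), (14,0), (15,21), (18,24), (19,22)}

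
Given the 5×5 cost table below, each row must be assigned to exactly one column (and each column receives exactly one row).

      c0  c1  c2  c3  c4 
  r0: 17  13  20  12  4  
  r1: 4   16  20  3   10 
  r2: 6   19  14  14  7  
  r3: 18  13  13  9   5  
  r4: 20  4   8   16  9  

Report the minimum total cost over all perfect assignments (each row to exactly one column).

Minimum assignment cost: 30

optimal assignment: row0→col4 (cost 4), row1→col3 (cost 3), row2→col0 (cost 6), row3→col2 (cost 13), row4→col1 (cost 4)
total = 4 + 3 + 6 + 13 + 4 = 30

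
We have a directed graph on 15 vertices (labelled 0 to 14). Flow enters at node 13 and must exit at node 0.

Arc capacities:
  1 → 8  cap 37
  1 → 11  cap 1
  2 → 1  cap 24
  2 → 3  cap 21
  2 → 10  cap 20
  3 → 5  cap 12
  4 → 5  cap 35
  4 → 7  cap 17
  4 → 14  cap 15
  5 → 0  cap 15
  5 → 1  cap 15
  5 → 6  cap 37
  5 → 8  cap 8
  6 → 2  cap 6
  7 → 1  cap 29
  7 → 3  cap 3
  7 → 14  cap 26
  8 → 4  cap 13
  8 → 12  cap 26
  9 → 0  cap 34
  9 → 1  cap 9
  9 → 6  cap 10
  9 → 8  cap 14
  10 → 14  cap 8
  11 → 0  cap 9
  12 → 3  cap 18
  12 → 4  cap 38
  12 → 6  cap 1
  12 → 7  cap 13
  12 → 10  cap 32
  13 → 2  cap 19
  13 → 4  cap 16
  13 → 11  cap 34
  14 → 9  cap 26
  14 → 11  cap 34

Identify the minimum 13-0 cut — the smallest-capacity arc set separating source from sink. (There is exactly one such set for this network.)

Min-cut arcs: {(11,0), (13,2), (13,4)} (total capacity 44)

augment #1: 13→11→0 push 9
augment #2: 13→4→5→0 push 15
augment #3: 13→4→14→9→0 push 1
augment #4: 13→2→10→14→9→0 push 8
augment #5: 13→2→1→8→4→14→9→0 push 11
max flow = 44; residual-reachable set from 13 gives S-side
cut edges (S→T): {(11,0), (13,2), (13,4)} total cap 44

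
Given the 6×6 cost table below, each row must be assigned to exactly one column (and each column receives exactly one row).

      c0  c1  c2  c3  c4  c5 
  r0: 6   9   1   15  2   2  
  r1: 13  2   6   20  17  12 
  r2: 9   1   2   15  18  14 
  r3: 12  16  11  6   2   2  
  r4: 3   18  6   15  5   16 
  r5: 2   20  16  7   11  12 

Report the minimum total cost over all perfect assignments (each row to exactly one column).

one of 2 optimal assignments: row0→col4 (cost 2), row1→col1 (cost 2), row2→col2 (cost 2), row3→col5 (cost 2), row4→col0 (cost 3), row5→col3 (cost 7)
total = 2 + 2 + 2 + 2 + 3 + 7 = 18

Minimum assignment cost: 18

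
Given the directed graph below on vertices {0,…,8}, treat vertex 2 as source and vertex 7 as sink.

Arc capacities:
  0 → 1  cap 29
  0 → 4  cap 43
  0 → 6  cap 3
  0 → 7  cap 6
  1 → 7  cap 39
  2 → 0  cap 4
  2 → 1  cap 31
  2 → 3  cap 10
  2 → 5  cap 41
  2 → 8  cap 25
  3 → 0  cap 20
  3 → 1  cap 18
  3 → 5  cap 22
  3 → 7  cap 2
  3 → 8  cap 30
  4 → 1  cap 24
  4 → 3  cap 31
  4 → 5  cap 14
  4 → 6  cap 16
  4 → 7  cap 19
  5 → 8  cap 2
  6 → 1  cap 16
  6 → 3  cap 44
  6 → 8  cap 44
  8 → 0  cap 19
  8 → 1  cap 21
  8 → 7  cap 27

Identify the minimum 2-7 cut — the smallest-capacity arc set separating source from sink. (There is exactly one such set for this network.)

Min-cut arcs: {(2,0), (2,1), (2,3), (2,8), (5,8)} (total capacity 72)

augment #1: 2→0→7 push 4
augment #2: 2→1→7 push 31
augment #3: 2→3→7 push 2
augment #4: 2→8→7 push 25
augment #5: 2→3→0→7 push 2
augment #6: 2→3→1→7 push 6
augment #7: 2→5→8→7 push 2
max flow = 72; residual-reachable set from 2 gives S-side
cut edges (S→T): {(2,0), (2,1), (2,3), (2,8), (5,8)} total cap 72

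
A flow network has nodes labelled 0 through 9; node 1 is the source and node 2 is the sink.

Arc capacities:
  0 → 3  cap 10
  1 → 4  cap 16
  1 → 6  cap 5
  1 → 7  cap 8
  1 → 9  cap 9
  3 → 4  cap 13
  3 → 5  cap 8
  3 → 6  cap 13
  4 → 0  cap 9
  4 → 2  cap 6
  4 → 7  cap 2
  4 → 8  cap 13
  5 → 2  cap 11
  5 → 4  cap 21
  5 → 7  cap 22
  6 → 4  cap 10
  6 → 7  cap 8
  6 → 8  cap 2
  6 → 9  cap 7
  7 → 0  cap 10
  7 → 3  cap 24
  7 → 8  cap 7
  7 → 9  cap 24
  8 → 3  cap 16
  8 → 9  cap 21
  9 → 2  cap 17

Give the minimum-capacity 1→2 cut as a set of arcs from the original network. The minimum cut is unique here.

Min-cut arcs: {(3,5), (4,2), (9,2)} (total capacity 31)

augment #1: 1→4→2 push 6
augment #2: 1→9→2 push 9
augment #3: 1→6→9→2 push 5
augment #4: 1→7→9→2 push 3
augment #5: 1→7→3→5→2 push 5
augment #6: 1→4→0→3→5→2 push 3
max flow = 31; residual-reachable set from 1 gives S-side
cut edges (S→T): {(3,5), (4,2), (9,2)} total cap 31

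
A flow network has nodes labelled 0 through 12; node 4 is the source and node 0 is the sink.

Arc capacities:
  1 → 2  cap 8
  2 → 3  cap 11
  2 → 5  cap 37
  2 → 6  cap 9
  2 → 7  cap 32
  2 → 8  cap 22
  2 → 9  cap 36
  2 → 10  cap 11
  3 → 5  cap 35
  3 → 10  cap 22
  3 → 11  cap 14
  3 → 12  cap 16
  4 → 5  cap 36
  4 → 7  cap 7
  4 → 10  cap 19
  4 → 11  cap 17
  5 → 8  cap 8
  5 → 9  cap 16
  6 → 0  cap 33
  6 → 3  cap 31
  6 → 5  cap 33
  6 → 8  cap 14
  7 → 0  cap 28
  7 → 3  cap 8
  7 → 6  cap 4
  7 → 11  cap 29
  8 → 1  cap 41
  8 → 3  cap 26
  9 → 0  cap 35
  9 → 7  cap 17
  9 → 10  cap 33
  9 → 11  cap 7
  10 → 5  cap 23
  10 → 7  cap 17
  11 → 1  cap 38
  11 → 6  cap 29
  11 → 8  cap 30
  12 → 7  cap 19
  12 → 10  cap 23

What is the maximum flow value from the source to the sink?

Maximum flow value: 65

augment #1: 4→7→0 bottleneck 7, total now 7
augment #2: 4→5→9→0 bottleneck 16, total now 23
augment #3: 4→10→7→0 bottleneck 17, total now 40
augment #4: 4→11→6→0 bottleneck 17, total now 57
augment #5: 4→5→8→1→2→6→0 bottleneck 8, total now 65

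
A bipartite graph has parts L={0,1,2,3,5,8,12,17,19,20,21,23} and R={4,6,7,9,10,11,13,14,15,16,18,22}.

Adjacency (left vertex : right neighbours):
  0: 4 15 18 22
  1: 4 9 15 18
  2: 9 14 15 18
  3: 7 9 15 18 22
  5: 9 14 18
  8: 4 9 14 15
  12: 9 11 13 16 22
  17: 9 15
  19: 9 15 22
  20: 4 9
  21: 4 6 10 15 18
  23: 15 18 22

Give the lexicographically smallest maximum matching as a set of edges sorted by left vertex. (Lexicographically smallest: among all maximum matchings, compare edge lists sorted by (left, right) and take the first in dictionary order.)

|M| = 9 (so the lex-smallest maximum matching has 9 edges)
process left vertices in ascending order; for each, take the smallest-labelled available neighbour that still permits 9 edges overall, or leave it unmatched if none does
lex-smallest matching: {0-4, 1-9, 2-14, 3-7, 5-18, 8-15, 12-11, 19-22, 21-6}

Lex-smallest maximum matching: {(0,4), (1,9), (2,14), (3,7), (5,18), (8,15), (12,11), (19,22), (21,6)}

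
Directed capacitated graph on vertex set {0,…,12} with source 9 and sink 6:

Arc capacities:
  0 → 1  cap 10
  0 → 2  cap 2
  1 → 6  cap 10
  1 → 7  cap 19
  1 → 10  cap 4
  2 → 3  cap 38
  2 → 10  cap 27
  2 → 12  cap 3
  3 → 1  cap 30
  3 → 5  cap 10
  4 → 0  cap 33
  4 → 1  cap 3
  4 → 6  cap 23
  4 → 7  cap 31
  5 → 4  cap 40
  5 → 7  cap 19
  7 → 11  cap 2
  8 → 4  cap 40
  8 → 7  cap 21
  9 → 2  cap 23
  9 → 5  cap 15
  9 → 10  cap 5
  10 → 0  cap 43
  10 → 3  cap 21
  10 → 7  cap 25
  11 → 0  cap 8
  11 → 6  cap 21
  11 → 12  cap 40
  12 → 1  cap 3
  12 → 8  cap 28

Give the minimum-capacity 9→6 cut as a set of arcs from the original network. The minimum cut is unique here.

Min-cut arcs: {(1,6), (4,6), (7,11)} (total capacity 35)

augment #1: 9→5→4→6 push 15
augment #2: 9→2→3→1→6 push 10
augment #3: 9→10→7→11→6 push 2
augment #4: 9→2→3→5→4→6 push 8
max flow = 35; residual-reachable set from 9 gives S-side
cut edges (S→T): {(1,6), (4,6), (7,11)} total cap 35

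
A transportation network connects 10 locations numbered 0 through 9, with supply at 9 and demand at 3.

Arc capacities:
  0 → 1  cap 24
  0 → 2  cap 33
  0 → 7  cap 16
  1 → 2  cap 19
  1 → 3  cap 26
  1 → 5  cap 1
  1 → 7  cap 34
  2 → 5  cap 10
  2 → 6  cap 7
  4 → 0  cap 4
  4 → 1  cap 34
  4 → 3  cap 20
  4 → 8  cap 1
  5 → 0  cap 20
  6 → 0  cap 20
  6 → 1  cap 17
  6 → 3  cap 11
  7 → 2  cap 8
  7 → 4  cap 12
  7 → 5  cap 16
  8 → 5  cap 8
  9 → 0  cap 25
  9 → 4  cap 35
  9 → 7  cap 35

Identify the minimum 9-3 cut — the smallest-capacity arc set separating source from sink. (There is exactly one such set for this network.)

augment #1: 9→4→3 push 20
augment #2: 9→0→1→3 push 24
augment #3: 9→4→1→3 push 2
augment #4: 9→0→2→6→3 push 1
augment #5: 9→7→2→6→3 push 6
max flow = 53; residual-reachable set from 9 gives S-side
cut edges (S→T): {(1,3), (2,6), (4,3)} total cap 53

Min-cut arcs: {(1,3), (2,6), (4,3)} (total capacity 53)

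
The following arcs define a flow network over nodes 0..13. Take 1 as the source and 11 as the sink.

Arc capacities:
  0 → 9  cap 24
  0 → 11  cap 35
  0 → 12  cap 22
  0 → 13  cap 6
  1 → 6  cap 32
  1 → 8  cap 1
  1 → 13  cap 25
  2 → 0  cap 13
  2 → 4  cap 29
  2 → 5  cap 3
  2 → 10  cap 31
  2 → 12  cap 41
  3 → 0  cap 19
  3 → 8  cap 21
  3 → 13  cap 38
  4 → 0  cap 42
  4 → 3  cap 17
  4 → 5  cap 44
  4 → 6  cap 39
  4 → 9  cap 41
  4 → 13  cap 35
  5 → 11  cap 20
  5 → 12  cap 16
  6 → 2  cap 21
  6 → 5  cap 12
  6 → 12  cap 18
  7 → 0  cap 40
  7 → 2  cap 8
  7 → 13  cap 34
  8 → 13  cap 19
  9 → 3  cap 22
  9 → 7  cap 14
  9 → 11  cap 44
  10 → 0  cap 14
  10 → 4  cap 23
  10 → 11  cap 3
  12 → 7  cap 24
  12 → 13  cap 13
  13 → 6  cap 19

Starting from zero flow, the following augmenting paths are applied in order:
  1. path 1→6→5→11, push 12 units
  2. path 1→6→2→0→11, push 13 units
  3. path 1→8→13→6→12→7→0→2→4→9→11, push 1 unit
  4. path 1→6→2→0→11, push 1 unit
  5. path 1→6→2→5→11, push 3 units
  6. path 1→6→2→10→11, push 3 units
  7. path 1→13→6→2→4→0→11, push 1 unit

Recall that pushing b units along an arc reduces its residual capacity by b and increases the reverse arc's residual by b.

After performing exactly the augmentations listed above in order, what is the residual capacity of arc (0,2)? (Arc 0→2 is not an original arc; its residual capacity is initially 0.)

after path 1 (1→6→5→11, push 12): res(0,2)=0
after path 2 (1→6→2→0→11, push 13): res(0,2)=13
after path 3 (1→8→13→6→12→7→0→2→4→9→11, push 1): res(0,2)=12
after path 4 (1→6→2→0→11, push 1): res(0,2)=13
after path 5 (1→6→2→5→11, push 3): res(0,2)=13
after path 6 (1→6→2→10→11, push 3): res(0,2)=13
after path 7 (1→13→6→2→4→0→11, push 1): res(0,2)=13

Residual capacity of (0,2): 13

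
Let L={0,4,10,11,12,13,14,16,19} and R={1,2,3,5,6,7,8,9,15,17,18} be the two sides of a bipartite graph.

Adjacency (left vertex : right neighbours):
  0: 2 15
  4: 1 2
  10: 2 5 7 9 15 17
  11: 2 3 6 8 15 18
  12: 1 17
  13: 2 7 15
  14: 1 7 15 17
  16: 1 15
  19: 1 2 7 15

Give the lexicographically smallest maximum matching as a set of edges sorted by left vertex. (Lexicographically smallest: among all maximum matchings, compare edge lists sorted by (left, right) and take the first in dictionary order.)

|M| = 7 (so the lex-smallest maximum matching has 7 edges)
process left vertices in ascending order; for each, take the smallest-labelled available neighbour that still permits 7 edges overall, or leave it unmatched if none does
lex-smallest matching: {0-2, 4-1, 10-5, 11-3, 12-17, 13-7, 14-15}

Lex-smallest maximum matching: {(0,2), (4,1), (10,5), (11,3), (12,17), (13,7), (14,15)}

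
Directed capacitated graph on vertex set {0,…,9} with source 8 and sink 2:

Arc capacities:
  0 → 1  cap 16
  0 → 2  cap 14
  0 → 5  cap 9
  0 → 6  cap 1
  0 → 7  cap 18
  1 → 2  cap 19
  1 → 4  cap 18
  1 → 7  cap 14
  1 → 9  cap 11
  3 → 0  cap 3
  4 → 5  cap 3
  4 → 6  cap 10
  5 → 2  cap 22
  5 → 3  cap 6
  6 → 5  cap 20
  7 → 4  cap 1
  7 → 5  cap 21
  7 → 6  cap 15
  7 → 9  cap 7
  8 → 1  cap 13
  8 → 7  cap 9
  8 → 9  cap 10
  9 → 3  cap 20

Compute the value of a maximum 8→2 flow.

Maximum flow value: 25

augment #1: 8→1→2 bottleneck 13, total now 13
augment #2: 8→7→5→2 bottleneck 9, total now 22
augment #3: 8→9→3→0→2 bottleneck 3, total now 25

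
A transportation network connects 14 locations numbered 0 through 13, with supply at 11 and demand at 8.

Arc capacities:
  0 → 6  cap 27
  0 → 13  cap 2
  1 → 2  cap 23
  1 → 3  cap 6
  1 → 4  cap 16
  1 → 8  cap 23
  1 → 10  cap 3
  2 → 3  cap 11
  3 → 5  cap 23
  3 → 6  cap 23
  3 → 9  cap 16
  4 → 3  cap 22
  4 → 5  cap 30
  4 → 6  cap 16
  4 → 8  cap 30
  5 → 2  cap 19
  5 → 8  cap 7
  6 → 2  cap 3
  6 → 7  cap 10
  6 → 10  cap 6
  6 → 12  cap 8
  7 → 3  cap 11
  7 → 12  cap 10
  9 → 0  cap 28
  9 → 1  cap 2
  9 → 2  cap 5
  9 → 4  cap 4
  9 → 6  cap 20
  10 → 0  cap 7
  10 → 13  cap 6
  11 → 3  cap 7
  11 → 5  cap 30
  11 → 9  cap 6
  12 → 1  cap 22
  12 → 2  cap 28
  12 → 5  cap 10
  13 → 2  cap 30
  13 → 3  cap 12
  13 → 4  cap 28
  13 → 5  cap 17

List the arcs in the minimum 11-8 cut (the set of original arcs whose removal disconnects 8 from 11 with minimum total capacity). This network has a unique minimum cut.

Min-cut arcs: {(2,3), (5,8), (11,3), (11,9)} (total capacity 31)

augment #1: 11→5→8 push 7
augment #2: 11→9→1→8 push 2
augment #3: 11→9→4→8 push 4
augment #4: 11→3→6→12→1→8 push 7
augment #5: 11→5→2→3→6→12→1→8 push 1
augment #6: 11→5→2→3→6→7→12→1→8 push 10
max flow = 31; residual-reachable set from 11 gives S-side
cut edges (S→T): {(2,3), (5,8), (11,3), (11,9)} total cap 31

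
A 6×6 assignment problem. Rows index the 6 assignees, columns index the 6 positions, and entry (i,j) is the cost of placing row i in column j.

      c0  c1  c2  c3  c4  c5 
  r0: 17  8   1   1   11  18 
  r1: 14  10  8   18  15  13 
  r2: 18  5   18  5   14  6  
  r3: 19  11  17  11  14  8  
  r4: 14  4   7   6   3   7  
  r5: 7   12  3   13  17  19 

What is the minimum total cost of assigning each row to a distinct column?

Minimum assignment cost: 32

optimal assignment: row0→col3 (cost 1), row1→col2 (cost 8), row2→col1 (cost 5), row3→col5 (cost 8), row4→col4 (cost 3), row5→col0 (cost 7)
total = 1 + 8 + 5 + 8 + 3 + 7 = 32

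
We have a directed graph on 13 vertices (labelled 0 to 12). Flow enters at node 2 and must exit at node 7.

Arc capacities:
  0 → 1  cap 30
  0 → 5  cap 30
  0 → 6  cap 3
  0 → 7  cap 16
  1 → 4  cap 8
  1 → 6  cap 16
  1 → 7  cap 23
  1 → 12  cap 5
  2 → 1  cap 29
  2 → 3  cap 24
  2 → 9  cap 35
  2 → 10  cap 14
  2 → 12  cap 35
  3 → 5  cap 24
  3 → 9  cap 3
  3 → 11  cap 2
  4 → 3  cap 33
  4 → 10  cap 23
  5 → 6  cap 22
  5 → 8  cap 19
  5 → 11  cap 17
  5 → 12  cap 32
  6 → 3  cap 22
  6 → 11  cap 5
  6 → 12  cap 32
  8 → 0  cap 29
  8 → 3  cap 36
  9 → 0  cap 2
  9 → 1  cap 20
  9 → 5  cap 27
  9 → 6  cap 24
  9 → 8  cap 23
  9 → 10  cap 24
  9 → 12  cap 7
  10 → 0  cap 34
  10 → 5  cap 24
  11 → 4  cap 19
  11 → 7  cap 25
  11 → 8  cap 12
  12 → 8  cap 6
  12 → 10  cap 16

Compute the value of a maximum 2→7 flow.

augment #1: 2→1→7 bottleneck 23, total now 23
augment #2: 2→3→11→7 bottleneck 2, total now 25
augment #3: 2→9→0→7 bottleneck 2, total now 27
augment #4: 2→10→0→7 bottleneck 14, total now 41
augment #5: 2→1→6→11→7 bottleneck 5, total now 46
augment #6: 2→3→5→11→7 bottleneck 17, total now 63

Maximum flow value: 63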